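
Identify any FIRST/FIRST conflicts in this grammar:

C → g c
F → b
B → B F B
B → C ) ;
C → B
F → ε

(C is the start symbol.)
A FIRST/FIRST conflict occurs when two productions N → α and N → β for the same non-terminal have FIRST(α) ∩ FIRST(β) ≠ ∅ (with ε ∈ FIRST of a nullable right-hand side, so two nullable alternatives also conflict).

FIRST sets of the non-terminals at (or reachable through a nullable prefix from) the front of some alternative:
  FIRST(B) = { 'g' }
  FIRST(C) = { 'g' }

Productions for C:
  C → g c: FIRST = { 'g' }
  C → B: FIRST = { 'g' }
Productions for F:
  F → b: FIRST = { 'b' }
  F → ε: FIRST = { ε }
Productions for B:
  B → B F B: FIRST = { 'g' }
  B → C ) ;: FIRST = { 'g' }

Conflict for C: C → g c and C → B
  Overlap: { 'g' }
Conflict for B: B → B F B and B → C ) ;
  Overlap: { 'g' }

Answer: Yes. C → g c / C → B on { 'g' }; B → B F B / B → C ')' ';' on { 'g' }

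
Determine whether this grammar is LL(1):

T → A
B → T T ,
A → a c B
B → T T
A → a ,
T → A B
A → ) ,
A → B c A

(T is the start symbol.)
No. Predict set conflict for T: { ')', 'a' }

A grammar is LL(1) if for each non-terminal N with multiple productions, the predict sets of those productions are pairwise disjoint, where PREDICT(N → α) = (FIRST(α) \ {ε}) ∪ (FOLLOW(N) if α ⇒* ε).

Relevant sets:
  FIRST(A) = { ')', 'a' }
  FIRST(T) = { ')', 'a' }
  FIRST(B) = { ')', 'a' }

For T:
  PREDICT(T → A) = { ')', 'a' }
  PREDICT(T → A B) = { ')', 'a' }
For B:
  PREDICT(B → T T ',') = { ')', 'a' }
  PREDICT(B → T T) = { ')', 'a' }
For A:
  PREDICT(A → a c B) = { 'a' }
  PREDICT(A → a ',') = { 'a' }
  PREDICT(A → ')' ',') = { ')' }
  PREDICT(A → B c A) = { ')', 'a' }

Conflict found: Predict set conflict for T: { ')', 'a' }
The grammar is NOT LL(1).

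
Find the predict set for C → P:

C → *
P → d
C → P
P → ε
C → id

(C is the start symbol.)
{ $, 'd' }

PREDICT(C → P) = (FIRST(RHS) \ {ε}) ∪ (FOLLOW(C) if ε ∈ FIRST(RHS), i.e. RHS ⇒* ε)
FIRST(P) = { 'd', ε }
FIRST(P) = { 'd', ε }
ε ∈ FIRST(P) (the right-hand side is nullable), so add FOLLOW(C) = { $ }
PREDICT(C → P) = { $, 'd' }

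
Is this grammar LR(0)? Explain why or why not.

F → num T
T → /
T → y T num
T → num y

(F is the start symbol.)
A grammar is LR(0) if no state in the canonical LR(0) collection has:
  - both a shift item (dot before a terminal) and a complete item (shift-reduce conflict), or
  - two or more complete items (reduce-reduce conflict; the accept item [F' → F .] counts as a complete item here).

Augment with F' → F and build the canonical LR(0) collection (I0 = CLOSURE({[F' → . F]}), then GOTO on every symbol after a dot until no new states appear). It has 10 states:
  I0: { [F → . num T], [F' → . F] }  — shift
  I1: { [F' → F .] }  — accept
  I2: { [F → num . T], [T → . /], [T → . num y], [T → . y T num] }  — shift
  I3: { [T → / .] }  — reduce
  I4: { [F → num T .] }  — reduce
  I5: { [T → num . y] }  — shift
  I6: { [T → . /], [T → . num y], [T → . y T num], [T → y . T num] }  — shift
  I7: { [T → y T . num] }  — shift
  I8: { [T → y T num .] }  — reduce
  I9: { [T → num y .] }  — reduce

Every state is either a pure shift/goto state or contains exactly one complete item and nothing to shift — no conflicts. The grammar is LR(0).

Answer: Yes, the grammar is LR(0)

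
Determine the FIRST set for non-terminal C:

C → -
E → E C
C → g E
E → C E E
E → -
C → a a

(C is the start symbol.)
{ '-', 'a', 'g' }

From C → -:
  - '-' is a terminal: add '-' and stop
From C → g E:
  - g is a terminal: add 'g' and stop
From C → a a:
  - a is a terminal: add 'a' and stop

Collecting: FIRST(C) = { '-', 'a', 'g' }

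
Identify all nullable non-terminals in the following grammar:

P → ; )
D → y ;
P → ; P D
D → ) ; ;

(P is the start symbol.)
There are no ε-productions, so no non-terminal can derive ε.
No non-terminals are nullable.

Answer: None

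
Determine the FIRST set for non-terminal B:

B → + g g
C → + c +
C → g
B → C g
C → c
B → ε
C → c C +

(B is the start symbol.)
{ '+', 'c', 'g', ε }

FIRST sets of the other non-terminals involved (by the same procedure, iterated to a fixed point):
  FIRST(C) = { '+', 'c', 'g' }

From B → + g g:
  - '+' is a terminal: add '+' and stop
From B → C g:
  - C is a non-terminal: add FIRST(C) \ {ε} = { '+', 'c', 'g' }
    C is not nullable, so stop
From B → ε:
  - ε-production, so ε ∈ FIRST(B)

Collecting: FIRST(B) = { '+', 'c', 'g', ε }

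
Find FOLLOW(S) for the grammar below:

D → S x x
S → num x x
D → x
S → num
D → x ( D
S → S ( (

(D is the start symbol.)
To compute FOLLOW(S), find every occurrence of S on a right-hand side N → α S β: add FIRST(β) \ {ε}, and if β is empty or nullable also add FOLLOW(N). Iterate to a fixed point.

In D → S x x: S is followed by x x, add FIRST(x x) \ {ε} = { 'x' }
In S → S ( (: S is followed by '(' '(', add FIRST('(' '(') \ {ε} = { '(' }

Taking the union: FOLLOW(S) = { '(', 'x' }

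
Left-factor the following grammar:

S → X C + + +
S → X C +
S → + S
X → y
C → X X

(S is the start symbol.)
S → X C + S'
S' → + +
S' → ε
S → + S
X → y
C → X X

Left-factoring transforms A → αβ₁ | αβ₂ into A → αA' and A' → β₁ | β₂
(α is the longest common prefix among the alternatives). Repeat until
no nonterminal has two alternatives with a common prefix.

Round 1: S has alternatives sharing prefix 'X C +'. Introduce S': S → X C + S'
  Add: S' → + +
  Add: S' → ε

No remaining common prefixes — done.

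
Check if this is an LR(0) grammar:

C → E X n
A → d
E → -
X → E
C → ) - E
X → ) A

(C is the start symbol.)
Yes, the grammar is LR(0)

Augment with C' → C and build the canonical LR(0) collection (I0 = CLOSURE({[C' → . C]}), then GOTO on every symbol after a dot until no new states appear). It has 13 states:
  I0: { [C → . ) - E], [C → . E X n], [C' → . C], [E → . -] }  — shift
  I1: { [C → ) . - E] }  — shift
  I2: { [E → - .] }  — reduce
  I3: { [C' → C .] }  — accept
  I4: { [C → E . X n], [E → . -], [X → . ) A], [X → . E] }  — shift
  I5: { [A → . d], [X → ) . A] }  — shift
  I6: { [X → E .] }  — reduce
  I7: { [C → E X . n] }  — shift
  I8: { [C → E X n .] }  — reduce
  I9: { [X → ) A .] }  — reduce
  I10: { [A → d .] }  — reduce
  I11: { [C → ) - . E], [E → . -] }  — shift
  I12: { [C → ) - E .] }  — reduce

Every state is either a pure shift/goto state or contains exactly one complete item and nothing to shift — no conflicts. The grammar is LR(0).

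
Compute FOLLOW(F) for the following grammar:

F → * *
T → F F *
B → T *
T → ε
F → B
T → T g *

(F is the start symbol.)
{ $, '*', 'g' }

To compute FOLLOW(F), find every occurrence of F on a right-hand side N → α F β: add FIRST(β) \ {ε}, and if β is empty or nullable also add FOLLOW(N). Iterate to a fixed point.

F is the start symbol, so $ ∈ FOLLOW(F).
In T → F F *: F is followed by F '*', add FIRST(F '*') \ {ε} = { '*', 'g' }
In T → F F *: F is followed by '*', add FIRST('*') \ {ε} = { '*' }

Taking the union: FOLLOW(F) = { $, '*', 'g' }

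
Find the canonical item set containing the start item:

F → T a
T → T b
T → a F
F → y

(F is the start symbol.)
{ [F → . T a], [F → . y], [F' → . F], [T → . T b], [T → . a F] }

First, augment the grammar with F' → F
I₀ = CLOSURE({ [F' → . F] }):
  [F' → . F] has the dot before F: add [F → . T a], [F → . y]
  [F → . T a] has the dot before T: add [T → . T b], [T → . a F]
No further items can be added.

I₀ = { [F → . T a], [F → . y], [F' → . F], [T → . T b], [T → . a F] }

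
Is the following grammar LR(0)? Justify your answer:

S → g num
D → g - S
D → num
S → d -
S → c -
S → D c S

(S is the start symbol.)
Yes, the grammar is LR(0)

Augment with S' → S and build the canonical LR(0) collection (I0 = CLOSURE({[S' → . S]}), then GOTO on every symbol after a dot until no new states appear). It has 14 states:
  I0: { [D → . g - S], [D → . num], [S → . D c S], [S → . c -], [S → . d -], [S → . g num], [S' → . S] }  — shift
  I1: { [S → D . c S] }  — shift
  I2: { [S' → S .] }  — accept
  I3: { [S → c . -] }  — shift
  I4: { [S → d . -] }  — shift
  I5: { [D → g . - S], [S → g . num] }  — shift
  I6: { [D → num .] }  — reduce
  I7: { [D → . g - S], [D → . num], [D → g - . S], [S → . D c S], [S → . c -], [S → . d -], [S → . g num] }  — shift
  I8: { [S → g num .] }  — reduce
  I9: { [D → g - S .] }  — reduce
  I10: { [S → d - .] }  — reduce
  I11: { [S → c - .] }  — reduce
  I12: { [D → . g - S], [D → . num], [S → . D c S], [S → . c -], [S → . d -], [S → . g num], [S → D c . S] }  — shift
  I13: { [S → D c S .] }  — reduce

Every state is either a pure shift/goto state or contains exactly one complete item and nothing to shift — no conflicts. The grammar is LR(0).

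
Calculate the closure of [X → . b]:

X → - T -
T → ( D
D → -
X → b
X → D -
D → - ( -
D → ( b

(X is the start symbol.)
{ [X → . b] }

Start with: [X → . b]
The dot precedes the terminal b, so nothing is added.

CLOSURE = { [X → . b] }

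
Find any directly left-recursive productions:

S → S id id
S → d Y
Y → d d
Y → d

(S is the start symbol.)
Direct left recursion occurs when N → N α for some non-terminal N (the right-hand side begins with the left-hand side itself).

S → S id id: LEFT RECURSIVE (starts with S)
S → d Y: starts with d
Y → d d: starts with d
Y → d: starts with d

The grammar has direct left recursion on: S.

Answer: Yes, S is left-recursive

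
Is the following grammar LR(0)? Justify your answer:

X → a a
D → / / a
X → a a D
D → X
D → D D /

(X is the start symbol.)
No. Shift-reduce conflict between [X → a a .] and [D → . / / a]

A grammar is LR(0) if no state in the canonical LR(0) collection has:
  - both a shift item (dot before a terminal) and a complete item (shift-reduce conflict), or
  - two or more complete items (reduce-reduce conflict; the accept item [X' → X .] counts as a complete item here).

Augment with X' → X and build the canonical LR(0) collection (I0 = CLOSURE({[X' → . X]}), then GOTO on every symbol after a dot until no new states appear). It has 11 states:
  I0: { [X → . a a D], [X → . a a], [X' → . X] }  — shift
  I1: { [X' → X .] }  — accept
  I2: { [X → a . a D], [X → a . a] }  — shift
  I3: { [D → . / / a], [D → . D D /], [D → . X], [X → . a a D], [X → . a a], [X → a a . D], [X → a a .] }  — shift, reduce
  I4: { [D → / . / a] }  — shift
  I5: { [D → . / / a], [D → . D D /], [D → . X], [D → D . D /], [X → . a a D], [X → . a a], [X → a a D .] }  — shift, reduce
  I6: { [D → X .] }  — reduce
  I7: { [D → . / / a], [D → . D D /], [D → . X], [D → D . D /], [D → D D . /], [X → . a a D], [X → . a a] }  — shift
  I8: { [D → / . / a], [D → D D / .] }  — shift, reduce
  I9: { [D → / / . a] }  — shift
  I10: { [D → / / a .] }  — reduce

Conflict in state I3:
  Shift-reduce conflict between [X → a a .] and [D → . / / a]
So the grammar is NOT LR(0).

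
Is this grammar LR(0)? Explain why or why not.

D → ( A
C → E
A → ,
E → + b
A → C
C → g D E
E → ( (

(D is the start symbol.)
Augment with D' → D and build the canonical LR(0) collection (I0 = CLOSURE({[D' → . D]}), then GOTO on every symbol after a dot until no new states appear). It has 14 states:
  I0: { [D → . ( A], [D' → . D] }  — shift
  I1: { [A → . ,], [A → . C], [C → . E], [C → . g D E], [D → ( . A], [E → . ( (], [E → . + b] }  — shift
  I2: { [D' → D .] }  — accept
  I3: { [E → ( . (] }  — shift
  I4: { [E → + . b] }  — shift
  I5: { [A → , .] }  — reduce
  I6: { [D → ( A .] }  — reduce
  I7: { [A → C .] }  — reduce
  I8: { [C → E .] }  — reduce
  I9: { [C → g . D E], [D → . ( A] }  — shift
  I10: { [C → g D . E], [E → . ( (], [E → . + b] }  — shift
  I11: { [C → g D E .] }  — reduce
  I12: { [E → + b .] }  — reduce
  I13: { [E → ( ( .] }  — reduce

Every state is either a pure shift/goto state or contains exactly one complete item and nothing to shift — no conflicts. The grammar is LR(0).

Answer: Yes, the grammar is LR(0)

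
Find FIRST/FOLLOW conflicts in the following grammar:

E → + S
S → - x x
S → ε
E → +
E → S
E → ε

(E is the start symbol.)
Nullable non-terminals: E, S.
FIRST sets used below: FIRST(S) = { '-', ε }

E: nullable alternative(s) E → S, E → ε; FOLLOW(E) = { $ }
  E → + S: FIRST \ {ε} = { '+' } — disjoint from FOLLOW(E)
  E → +: FIRST \ {ε} = { '+' } — disjoint from FOLLOW(E)
  E → S: FIRST \ {ε} = { '-' } — disjoint from FOLLOW(E)
  E → ε: FIRST \ {ε} = { } — disjoint from FOLLOW(E)

S: nullable alternative(s) S → ε; FOLLOW(S) = { $ }
  S → - x x: FIRST \ {ε} = { '-' } — disjoint from FOLLOW(S)
  S → ε: FIRST \ {ε} = { } — this is the only nullable alternative, skip

No FIRST/FOLLOW conflicts found.

Answer: No FIRST/FOLLOW conflicts.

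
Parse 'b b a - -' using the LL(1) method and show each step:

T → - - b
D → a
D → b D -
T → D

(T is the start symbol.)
LL(1) parsing maintains a stack (initially the start symbol over $) and the input. At each step: if the stack top is a terminal, match it against the current input token; if it is a non-terminal N, replace it with the RHS of M[N, lookahead] (the unique production whose predict set contains the lookahead).

Stack is shown with the top on the left.

Stack      Input        Action
------------------------------
T $        b b a - - $  output T → D
D $        b b a - - $  output D → b D -
b D - $    b b a - - $  match 'b'
D - $      b a - - $    output D → b D -
b D - - $  b a - - $    match 'b'
D - - $    a - - $      output D → a
a - - $    a - - $      match 'a'
- - $      - - $        match '-'
- $        - $          match '-'
$          $            accept

The string is accepted.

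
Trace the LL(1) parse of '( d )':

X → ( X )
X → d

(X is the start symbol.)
Stack is shown with the top on the left.

Stack    Input    Action
------------------------
X $      ( d ) $  output X → ( X )
( X ) $  ( d ) $  match '('
X ) $    d ) $    output X → d
d ) $    d ) $    match 'd'
) $      ) $      match ')'
$        $        accept

The string is accepted.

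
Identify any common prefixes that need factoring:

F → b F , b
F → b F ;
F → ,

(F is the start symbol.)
Yes, F has productions with common prefix 'b F'

Left-factoring is needed when two productions for the same non-terminal
share a common prefix on the right-hand side.

Productions for F:
  F → b F , b
  F → b F ;
  F → ,

Found common prefix 'b F' in productions for F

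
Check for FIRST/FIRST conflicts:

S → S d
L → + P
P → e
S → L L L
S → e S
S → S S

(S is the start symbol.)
A FIRST/FIRST conflict occurs when two productions N → α and N → β for the same non-terminal have FIRST(α) ∩ FIRST(β) ≠ ∅ (with ε ∈ FIRST of a nullable right-hand side, so two nullable alternatives also conflict).

FIRST sets of the non-terminals at (or reachable through a nullable prefix from) the front of some alternative:
  FIRST(S) = { '+', 'e' }
  FIRST(L) = { '+' }

Productions for S:
  S → S d: FIRST = { '+', 'e' }
  S → L L L: FIRST = { '+' }
  S → e S: FIRST = { 'e' }
  S → S S: FIRST = { '+', 'e' }
L, P have only one production, so no FIRST/FIRST conflict is possible there.

Conflict for S: S → S d and S → L L L
  Overlap: { '+' }
Conflict for S: S → S d and S → e S
  Overlap: { 'e' }
Conflict for S: S → S d and S → S S
  Overlap: { '+', 'e' }
Conflict for S: S → L L L and S → S S
  Overlap: { '+' }
Conflict for S: S → e S and S → S S
  Overlap: { 'e' }

Answer: Yes. S → S d / S → L L L on { '+' }; S → S d / S → e S on { 'e' }; S → S d / S → S S on { '+', 'e' }; S → L L L / S → S S on { '+' }; S → e S / S → S S on { 'e' }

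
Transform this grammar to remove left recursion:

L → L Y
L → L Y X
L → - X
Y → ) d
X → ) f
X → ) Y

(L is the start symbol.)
L is directly left-recursive. The standard transformation for
  A → A α₁ | ... | A α_m | β₁ | ... | β_n
is
  A  → β₁ A' | ... | β_n A'
  A' → α₁ A' | ... | α_m A' | ε

L → - X becomes L → - X L'
L → L Y becomes L' → Y L'
L → L Y X becomes L' → Y X L'
Add L' → ε

Productions for other non-terminals are unchanged:
  Y → ) d
  X → ) f
  X → ) Y

Resulting grammar:
L → - X L'
L' → Y L'
L' → Y X L'
L' → ε
Y → ) d
X → ) f
X → ) Y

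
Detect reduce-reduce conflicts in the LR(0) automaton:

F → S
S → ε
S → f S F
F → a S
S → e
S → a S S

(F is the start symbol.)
A reduce-reduce conflict occurs when an LR(0) state has two complete items [A → α .] and [B → β .] — both call for a reduction, and with no lookahead the parser cannot choose between them.

Augment with F' → F and build the canonical LR(0) collection (I0 = CLOSURE({[F' → . F]}), then GOTO on every symbol after a dot until no new states appear). It has 12 states:
  I0: { [F → . S], [F → . a S], [F' → . F], [S → . a S S], [S → . e], [S → . f S F], [S → .] }  — shift, reduce
  I1: { [F' → F .] }  — accept
  I2: { [F → S .] }  — reduce
  I3: { [F → a . S], [S → . a S S], [S → . e], [S → . f S F], [S → .], [S → a . S S] }  — shift, reduce
  I4: { [S → e .] }  — reduce
  I5: { [S → . a S S], [S → . e], [S → . f S F], [S → .], [S → f . S F] }  — shift, reduce
  I6: { [F → . S], [F → . a S], [S → . a S S], [S → . e], [S → . f S F], [S → .], [S → f S . F] }  — shift, reduce
  I7: { [S → . a S S], [S → . e], [S → . f S F], [S → .], [S → a . S S] }  — shift, reduce
  I8: { [S → . a S S], [S → . e], [S → . f S F], [S → .], [S → a S . S] }  — shift, reduce
  I9: { [S → a S S .] }  — reduce
  I10: { [S → f S F .] }  — reduce
  I11: { [F → a S .], [S → . a S S], [S → . e], [S → . f S F], [S → .], [S → a S . S] }  — shift, 2 reduces

I11 contains complete items [F → a S .], [S → .] — reduce-reduce conflict.

Answer: Yes — I11: [F → a S .] vs [S → .]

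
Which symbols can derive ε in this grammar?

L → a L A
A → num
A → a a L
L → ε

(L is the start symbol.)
{ 'L' }

A non-terminal is nullable if it can derive ε (the empty string): either it has an ε-production, or it has a production whose right-hand side consists entirely of nullable non-terminals.

ε-productions: L → ε
So L is immediately nullable.
No further non-terminal can be added: every production for the remaining non-terminals contains a terminal or a non-nullable non-terminal.
Nullable = { 'L' }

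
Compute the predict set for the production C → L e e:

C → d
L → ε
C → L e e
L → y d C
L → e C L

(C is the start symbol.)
{ 'e', 'y' }

PREDICT(C → L e e) = (FIRST(RHS) \ {ε}) ∪ (FOLLOW(C) if ε ∈ FIRST(RHS), i.e. RHS ⇒* ε)
FIRST(L) = { 'e', 'y', ε }
FIRST(L e e) = { 'e', 'y' }
ε ∉ FIRST(L e e), so FOLLOW(C) is not added.
PREDICT(C → L e e) = { 'e', 'y' }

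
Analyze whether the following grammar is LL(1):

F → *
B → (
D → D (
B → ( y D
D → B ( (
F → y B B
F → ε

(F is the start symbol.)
A grammar is LL(1) if for each non-terminal N with multiple productions, the predict sets of those productions are pairwise disjoint, where PREDICT(N → α) = (FIRST(α) \ {ε}) ∪ (FOLLOW(N) if α ⇒* ε).

Relevant sets:
  FIRST(D) = { '(' }
  FIRST(B) = { '(' }
  FOLLOW(F) = { $ }

For F:
  PREDICT(F → '*') = { '*' }
  PREDICT(F → y B B) = { 'y' }
  PREDICT(F → ε) = { $ }
For B:
  PREDICT(B → '(') = { '(' }
  PREDICT(B → '(' y D) = { '(' }
For D:
  PREDICT(D → D '(') = { '(' }
  PREDICT(D → B '(' '(') = { '(' }

Conflict found: Predict set conflict for B: { '(' }
The grammar is NOT LL(1).

Answer: No. Predict set conflict for B: { '(' }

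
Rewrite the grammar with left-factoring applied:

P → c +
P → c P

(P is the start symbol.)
P → c P'
P' → +
P' → P

Left-factoring transforms A → αβ₁ | αβ₂ into A → αA' and A' → β₁ | β₂
(α is the longest common prefix among the alternatives). Repeat until
no nonterminal has two alternatives with a common prefix.

Round 1: P has alternatives sharing prefix 'c'. Introduce P': P → c P'
  Add: P' → +
  Add: P' → P

No remaining common prefixes — done.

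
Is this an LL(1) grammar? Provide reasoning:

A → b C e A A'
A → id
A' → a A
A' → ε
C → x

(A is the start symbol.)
No. Predict set conflict for A': { 'a' }

Relevant sets:
  FOLLOW(A') = { $, 'a' }

For A:
  PREDICT(A → b C e A A') = { 'b' }
  PREDICT(A → id) = { 'id' }
For A':
  PREDICT(A' → a A) = { 'a' }
  PREDICT(A' → ε) = { $, 'a' }
C has a single production, so nothing to check there.

Conflict found: Predict set conflict for A': { 'a' }
The grammar is NOT LL(1).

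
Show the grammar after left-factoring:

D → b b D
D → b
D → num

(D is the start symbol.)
Left-factoring transforms A → αβ₁ | αβ₂ into A → αA' and A' → β₁ | β₂
(α is the longest common prefix among the alternatives). Repeat until
no nonterminal has two alternatives with a common prefix.

Round 1: D has alternatives sharing prefix 'b'. Introduce D': D → b D'
  Add: D' → b D
  Add: D' → ε

No remaining common prefixes — done.

Resulting grammar:
D → b D'
D' → b D
D' → ε
D → num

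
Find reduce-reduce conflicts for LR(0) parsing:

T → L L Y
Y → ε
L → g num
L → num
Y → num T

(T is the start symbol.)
A reduce-reduce conflict occurs when an LR(0) state has two complete items [A → α .] and [B → β .] — both call for a reduction, and with no lookahead the parser cannot choose between them.

Augment with T' → T and build the canonical LR(0) collection (I0 = CLOSURE({[T' → . T]}), then GOTO on every symbol after a dot until no new states appear). It has 10 states:
  I0: { [L → . g num], [L → . num], [T → . L L Y], [T' → . T] }  — shift
  I1: { [L → . g num], [L → . num], [T → L . L Y] }  — shift
  I2: { [T' → T .] }  — accept
  I3: { [L → g . num] }  — shift
  I4: { [L → num .] }  — reduce
  I5: { [L → g num .] }  — reduce
  I6: { [T → L L . Y], [Y → . num T], [Y → .] }  — shift, reduce
  I7: { [T → L L Y .] }  — reduce
  I8: { [L → . g num], [L → . num], [T → . L L Y], [Y → num . T] }  — shift
  I9: { [Y → num T .] }  — reduce

No state contains more than one complete item.

Answer: No reduce-reduce conflicts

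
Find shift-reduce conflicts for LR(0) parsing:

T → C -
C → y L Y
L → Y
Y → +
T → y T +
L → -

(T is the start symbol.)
Augment with T' → T and build the canonical LR(0) collection (I0 = CLOSURE({[T' → . T]}), then GOTO on every symbol after a dot until no new states appear). It has 12 states:
  I0: { [C → . y L Y], [T → . C -], [T → . y T +], [T' → . T] }  — shift
  I1: { [T → C . -] }  — shift
  I2: { [T' → T .] }  — accept
  I3: { [C → . y L Y], [C → y . L Y], [L → . -], [L → . Y], [T → . C -], [T → . y T +], [T → y . T +], [Y → . +] }  — shift
  I4: { [Y → + .] }  — reduce
  I5: { [L → - .] }  — reduce
  I6: { [C → y L . Y], [Y → . +] }  — shift
  I7: { [T → y T . +] }  — shift
  I8: { [L → Y .] }  — reduce
  I9: { [T → y T + .] }  — reduce
  I10: { [C → y L Y .] }  — reduce
  I11: { [T → C - .] }  — reduce

No state contains both a complete item and a shift item.

Answer: No shift-reduce conflicts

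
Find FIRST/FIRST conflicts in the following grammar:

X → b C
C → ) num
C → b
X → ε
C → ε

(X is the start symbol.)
No FIRST/FIRST conflicts.

A FIRST/FIRST conflict occurs when two productions N → α and N → β for the same non-terminal have FIRST(α) ∩ FIRST(β) ≠ ∅ (with ε ∈ FIRST of a nullable right-hand side, so two nullable alternatives also conflict).

Productions for X:
  X → b C: FIRST = { 'b' }
  X → ε: FIRST = { ε }
Productions for C:
  C → ) num: FIRST = { ')' }
  C → b: FIRST = { 'b' }
  C → ε: FIRST = { ε }

All alternatives of each non-terminal have pairwise disjoint FIRST sets.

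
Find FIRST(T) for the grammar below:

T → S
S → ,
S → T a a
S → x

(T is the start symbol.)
{ ',', 'x' }

To compute FIRST(T), examine every production with T on the left-hand side, reading each right-hand side left to right until a non-nullable symbol is reached.

FIRST sets of the other non-terminals involved (by the same procedure, iterated to a fixed point):
  FIRST(S) = { ',', 'x' }

From T → S:
  - S is a non-terminal: add FIRST(S) \ {ε} = { ',', 'x' }
    S is not nullable, so stop

Collecting: FIRST(T) = { ',', 'x' }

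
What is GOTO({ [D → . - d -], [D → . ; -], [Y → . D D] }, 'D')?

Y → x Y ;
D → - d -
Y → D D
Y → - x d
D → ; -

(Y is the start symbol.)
GOTO(I, 'D') = CLOSURE({ [A → αX.β] : [A → α.Xβ] ∈ I, X = 'D' })

Items with dot before 'D', with the dot advanced:
  [Y → . D D] → [Y → D . D]
Closure of the advanced items:
  [Y → D . D] has the dot before D: add [D → . - d -], [D → . ; -]

GOTO = { [D → . - d -], [D → . ; -], [Y → D . D] }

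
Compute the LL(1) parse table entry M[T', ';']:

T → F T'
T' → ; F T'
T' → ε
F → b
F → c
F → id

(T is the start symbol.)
T' → ; F T'

To find M[T', ';'], we find productions for T' where ';' is in the predict set (PREDICT(N → α) = (FIRST(α) \ {ε}) ∪ (FOLLOW(N) if α ⇒* ε)).

Relevant sets:
  FOLLOW(T') = { $ }

T' → ; F T': PREDICT = { ';' }
  ';' is in predict set, so this production goes in M[T', ';']
T' → ε: PREDICT = { $ }

M[T', ';'] = T' → ; F T'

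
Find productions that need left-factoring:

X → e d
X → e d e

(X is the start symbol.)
Yes, X has productions with common prefix 'e d'

Left-factoring is needed when two productions for the same non-terminal
share a common prefix on the right-hand side.

Productions for X:
  X → e d
  X → e d e

Found common prefix 'e d' in productions for X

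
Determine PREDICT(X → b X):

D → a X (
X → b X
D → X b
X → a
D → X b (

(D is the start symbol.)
{ 'b' }

PREDICT(X → b X) = (FIRST(RHS) \ {ε}) ∪ (FOLLOW(X) if ε ∈ FIRST(RHS), i.e. RHS ⇒* ε)
FIRST(b X) = { 'b' }
ε ∉ FIRST(b X), so FOLLOW(X) is not added.
PREDICT(X → b X) = { 'b' }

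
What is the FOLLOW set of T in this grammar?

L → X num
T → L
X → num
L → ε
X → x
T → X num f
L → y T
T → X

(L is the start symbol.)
{ $ }

To compute FOLLOW(T), find every occurrence of T on a right-hand side N → α T β: add FIRST(β) \ {ε}, and if β is empty or nullable also add FOLLOW(N). Iterate to a fixed point.

In L → y T: T is at the end, add FOLLOW(L)

The FOLLOW sets referred to above (computed the same way, to a fixed point):
  FOLLOW(L) = { $ }

Taking the union: FOLLOW(T) = { $ }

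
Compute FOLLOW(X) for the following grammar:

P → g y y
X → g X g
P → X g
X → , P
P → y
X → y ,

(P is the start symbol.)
{ 'g' }

To compute FOLLOW(X), find every occurrence of X on a right-hand side N → α X β: add FIRST(β) \ {ε}, and if β is empty or nullable also add FOLLOW(N). Iterate to a fixed point.

In X → g X g: X is followed by g, add FIRST(g) \ {ε} = { 'g' }
In P → X g: X is followed by g, add FIRST(g) \ {ε} = { 'g' }

Taking the union: FOLLOW(X) = { 'g' }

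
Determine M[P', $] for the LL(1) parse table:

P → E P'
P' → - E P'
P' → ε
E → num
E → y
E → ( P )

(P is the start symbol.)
To find M[P', $], we find productions for P' where $ is in the predict set (PREDICT(N → α) = (FIRST(α) \ {ε}) ∪ (FOLLOW(N) if α ⇒* ε)).

Relevant sets:
  FOLLOW(P') = { $, ')' }

P' → - E P': PREDICT = { '-' }
P' → ε: PREDICT = { $, ')' }
  $ is in predict set, so this production goes in M[P', $]

M[P', $] = P' → ε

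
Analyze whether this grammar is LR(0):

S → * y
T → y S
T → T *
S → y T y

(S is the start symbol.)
A grammar is LR(0) if no state in the canonical LR(0) collection has:
  - both a shift item (dot before a terminal) and a complete item (shift-reduce conflict), or
  - two or more complete items (reduce-reduce conflict; the accept item [S' → S .] counts as a complete item here).

Augment with S' → S and build the canonical LR(0) collection (I0 = CLOSURE({[S' → . S]}), then GOTO on every symbol after a dot until no new states appear). It has 10 states:
  I0: { [S → . * y], [S → . y T y], [S' → . S] }  — shift
  I1: { [S → * . y] }  — shift
  I2: { [S' → S .] }  — accept
  I3: { [S → y . T y], [T → . T *], [T → . y S] }  — shift
  I4: { [S → y T . y], [T → T . *] }  — shift
  I5: { [S → . * y], [S → . y T y], [T → y . S] }  — shift
  I6: { [T → y S .] }  — reduce
  I7: { [T → T * .] }  — reduce
  I8: { [S → y T y .] }  — reduce
  I9: { [S → * y .] }  — reduce

Every state is either a pure shift/goto state or contains exactly one complete item and nothing to shift — no conflicts. The grammar is LR(0).

Answer: Yes, the grammar is LR(0)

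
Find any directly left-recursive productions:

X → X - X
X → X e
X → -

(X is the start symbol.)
Yes, X is left-recursive

Direct left recursion occurs when N → N α for some non-terminal N (the right-hand side begins with the left-hand side itself).

X → X - X: LEFT RECURSIVE (starts with X)
X → X e: LEFT RECURSIVE (starts with X)
X → -: starts with '-'

The grammar has direct left recursion on: X.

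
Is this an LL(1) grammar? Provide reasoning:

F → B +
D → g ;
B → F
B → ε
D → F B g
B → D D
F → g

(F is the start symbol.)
No. Predict set conflict for F: { 'g' }

A grammar is LL(1) if for each non-terminal N with multiple productions, the predict sets of those productions are pairwise disjoint, where PREDICT(N → α) = (FIRST(α) \ {ε}) ∪ (FOLLOW(N) if α ⇒* ε).

Relevant sets:
  FIRST(B) = { '+', 'g', ε }
  FIRST(F) = { '+', 'g' }
  FIRST(D) = { '+', 'g' }
  FOLLOW(B) = { '+', 'g' }

For F:
  PREDICT(F → B '+') = { '+', 'g' }
  PREDICT(F → g) = { 'g' }
For D:
  PREDICT(D → g ';') = { 'g' }
  PREDICT(D → F B g) = { '+', 'g' }
For B:
  PREDICT(B → F) = { '+', 'g' }
  PREDICT(B → ε) = { '+', 'g' }
  PREDICT(B → D D) = { '+', 'g' }

Conflict found: Predict set conflict for F: { 'g' }
The grammar is NOT LL(1).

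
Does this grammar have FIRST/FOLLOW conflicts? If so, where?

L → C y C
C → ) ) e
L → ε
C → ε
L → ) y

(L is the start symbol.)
A FIRST/FOLLOW conflict occurs when a non-terminal N has a nullable alternative N → β (β ⇒* ε) and another alternative N → α with FIRST(α) ∩ FOLLOW(N) ≠ ∅: on such a lookahead the parser cannot decide between expanding α and letting N vanish via β.

Nullable non-terminals: C, L.
FIRST sets used below: FIRST(C) = { ')', ε }

C: nullable alternative(s) C → ε; FOLLOW(C) = { $, 'y' }
  C → ) ) e: FIRST \ {ε} = { ')' } — disjoint from FOLLOW(C)
  C → ε: FIRST \ {ε} = { } — this is the only nullable alternative, skip

L: nullable alternative(s) L → ε; FOLLOW(L) = { $ }
  L → C y C: FIRST \ {ε} = { ')', 'y' } — disjoint from FOLLOW(L)
  L → ε: FIRST \ {ε} = { } — this is the only nullable alternative, skip
  L → ) y: FIRST \ {ε} = { ')' } — disjoint from FOLLOW(L)

No FIRST/FOLLOW conflicts found.

Answer: No FIRST/FOLLOW conflicts.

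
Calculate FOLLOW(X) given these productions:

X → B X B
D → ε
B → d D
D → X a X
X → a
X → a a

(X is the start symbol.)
{ $, 'a', 'd' }

To compute FOLLOW(X), find every occurrence of X on a right-hand side N → α X β: add FIRST(β) \ {ε}, and if β is empty or nullable also add FOLLOW(N). Iterate to a fixed point.

X is the start symbol, so $ ∈ FOLLOW(X).
In X → B X B: X is followed by B, add FIRST(B) \ {ε} = { 'd' }
In D → X a X: X is followed by a X, add FIRST(a X) \ {ε} = { 'a' }
In D → X a X: X is at the end, add FOLLOW(D)

The FOLLOW sets referred to above (computed the same way, to a fixed point):
  FOLLOW(D) = { $, 'a', 'd' }

Taking the union: FOLLOW(X) = { $, 'a', 'd' }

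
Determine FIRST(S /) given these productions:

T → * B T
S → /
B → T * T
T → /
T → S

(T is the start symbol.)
{ '/' }

FIRST sets of the non-terminals involved (from the grammar, by fixed-point iteration):
  FIRST(S) = { '/' }

To compute FIRST(S /), process the symbols left to right:
Symbol S is a non-terminal. Add FIRST(S) \ {ε} = { '/' }
S is not nullable (ε ∉ FIRST(S)), so stop here.
FIRST(S /) = { '/' }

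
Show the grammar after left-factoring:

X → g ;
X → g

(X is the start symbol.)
X → g X'
X' → ;
X' → ε

Left-factoring transforms A → αβ₁ | αβ₂ into A → αA' and A' → β₁ | β₂
(α is the longest common prefix among the alternatives). Repeat until
no nonterminal has two alternatives with a common prefix.

Round 1: X has alternatives sharing prefix 'g'. Introduce X': X → g X'
  Add: X' → ;
  Add: X' → ε

No remaining common prefixes — done.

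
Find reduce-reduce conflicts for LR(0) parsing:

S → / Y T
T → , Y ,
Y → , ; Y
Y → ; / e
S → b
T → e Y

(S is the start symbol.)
No reduce-reduce conflicts

A reduce-reduce conflict occurs when an LR(0) state has two complete items [A → α .] and [B → β .] — both call for a reduction, and with no lookahead the parser cannot choose between them.

Augment with S' → S and build the canonical LR(0) collection (I0 = CLOSURE({[S' → . S]}), then GOTO on every symbol after a dot until no new states appear). It has 17 states:
  I0: { [S → . / Y T], [S → . b], [S' → . S] }  — shift
  I1: { [S → / . Y T], [Y → . , ; Y], [Y → . ; / e] }  — shift
  I2: { [S' → S .] }  — accept
  I3: { [S → b .] }  — reduce
  I4: { [Y → , . ; Y] }  — shift
  I5: { [Y → ; . / e] }  — shift
  I6: { [S → / Y . T], [T → . , Y ,], [T → . e Y] }  — shift
  I7: { [T → , . Y ,], [Y → . , ; Y], [Y → . ; / e] }  — shift
  I8: { [S → / Y T .] }  — reduce
  I9: { [T → e . Y], [Y → . , ; Y], [Y → . ; / e] }  — shift
  I10: { [T → e Y .] }  — reduce
  I11: { [T → , Y . ,] }  — shift
  I12: { [T → , Y , .] }  — reduce
  I13: { [Y → ; / . e] }  — shift
  I14: { [Y → ; / e .] }  — reduce
  I15: { [Y → , ; . Y], [Y → . , ; Y], [Y → . ; / e] }  — shift
  I16: { [Y → , ; Y .] }  — reduce

No state contains more than one complete item.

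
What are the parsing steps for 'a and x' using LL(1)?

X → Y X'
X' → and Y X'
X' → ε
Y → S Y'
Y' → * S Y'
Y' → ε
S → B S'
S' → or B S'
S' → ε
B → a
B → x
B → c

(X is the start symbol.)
LL(1) parsing maintains a stack (initially the start symbol over $) and the input. At each step: if the stack top is a terminal, match it against the current input token; if it is a non-terminal N, replace it with the RHS of M[N, lookahead] (the unique production whose predict set contains the lookahead).

Stack is shown with the top on the left.

Stack         Input      Action
-------------------------------
X $           a and x $  output X → Y X'
Y X' $        a and x $  output Y → S Y'
S Y' X' $     a and x $  output S → B S'
B S' Y' X' $  a and x $  output B → a
a S' Y' X' $  a and x $  match 'a'
S' Y' X' $    and x $    output S' → ε
Y' X' $       and x $    output Y' → ε
X' $          and x $    output X' → and Y X'
and Y X' $    and x $    match 'and'
Y X' $        x $        output Y → S Y'
S Y' X' $     x $        output S → B S'
B S' Y' X' $  x $        output B → x
x S' Y' X' $  x $        match 'x'
S' Y' X' $    $          output S' → ε
Y' X' $       $          output Y' → ε
X' $          $          output X' → ε
$             $          accept

The string is accepted.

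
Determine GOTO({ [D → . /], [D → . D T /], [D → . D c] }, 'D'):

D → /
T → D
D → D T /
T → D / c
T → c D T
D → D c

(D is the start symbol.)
GOTO(I, 'D') = CLOSURE({ [A → αX.β] : [A → α.Xβ] ∈ I, X = 'D' })

Items with dot before 'D', with the dot advanced:
  [D → . D T /] → [D → D . T /]
  [D → . D c] → [D → D . c]
Closure of the advanced items:
  [D → D . T /] has the dot before T: add [T → . D], [T → . D / c], [T → . c D T]
  [T → . D] has the dot before D: add [D → . /], [D → . D T /], [D → . D c]

GOTO = { [D → . /], [D → . D T /], [D → . D c], [D → D . T /], [D → D . c], [T → . D / c], [T → . D], [T → . c D T] }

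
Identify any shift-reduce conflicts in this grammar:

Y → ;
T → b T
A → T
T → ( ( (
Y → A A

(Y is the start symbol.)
Augment with Y' → Y and build the canonical LR(0) collection (I0 = CLOSURE({[Y' → . Y]}), then GOTO on every symbol after a dot until no new states appear). It has 11 states:
  I0: { [A → . T], [T → . ( ( (], [T → . b T], [Y → . ;], [Y → . A A], [Y' → . Y] }  — shift
  I1: { [T → ( . ( (] }  — shift
  I2: { [Y → ; .] }  — reduce
  I3: { [A → . T], [T → . ( ( (], [T → . b T], [Y → A . A] }  — shift
  I4: { [A → T .] }  — reduce
  I5: { [Y' → Y .] }  — accept
  I6: { [T → . ( ( (], [T → . b T], [T → b . T] }  — shift
  I7: { [T → b T .] }  — reduce
  I8: { [Y → A A .] }  — reduce
  I9: { [T → ( ( . (] }  — shift
  I10: { [T → ( ( ( .] }  — reduce

No state contains both a complete item and a shift item.

Answer: No shift-reduce conflicts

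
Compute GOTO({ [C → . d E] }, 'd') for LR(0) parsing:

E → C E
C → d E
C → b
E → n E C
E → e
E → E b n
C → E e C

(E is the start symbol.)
GOTO(I, 'd') = CLOSURE({ [A → αX.β] : [A → α.Xβ] ∈ I, X = 'd' })

Items with dot before 'd', with the dot advanced:
  [C → . d E] → [C → d . E]
Closure of the advanced items:
  [C → d . E] has the dot before E: add [E → . C E], [E → . n E C], [E → . e], [E → . E b n]
  [E → . C E] has the dot before C: add [C → . d E], [C → . b], [C → . E e C]

GOTO = { [C → . E e C], [C → . b], [C → . d E], [C → d . E], [E → . C E], [E → . E b n], [E → . e], [E → . n E C] }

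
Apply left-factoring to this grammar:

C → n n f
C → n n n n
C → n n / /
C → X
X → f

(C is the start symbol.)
C → n n C'
C' → f
C' → n n
C' → / /
C → X
X → f

Left-factoring transforms A → αβ₁ | αβ₂ into A → αA' and A' → β₁ | β₂
(α is the longest common prefix among the alternatives). Repeat until
no nonterminal has two alternatives with a common prefix.

Round 1: C has alternatives sharing prefix 'n n'. Introduce C': C → n n C'
  Add: C' → f
  Add: C' → n n
  Add: C' → / /

No remaining common prefixes — done.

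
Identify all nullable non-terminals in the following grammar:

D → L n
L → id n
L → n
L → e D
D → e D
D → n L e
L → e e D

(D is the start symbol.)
There are no ε-productions, so no non-terminal can derive ε.
No non-terminals are nullable.

Answer: None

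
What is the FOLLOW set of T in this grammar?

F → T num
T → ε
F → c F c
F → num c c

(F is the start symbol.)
{ 'num' }

To compute FOLLOW(T), find every occurrence of T on a right-hand side N → α T β: add FIRST(β) \ {ε}, and if β is empty or nullable also add FOLLOW(N). Iterate to a fixed point.

In F → T num: T is followed by num, add FIRST(num) \ {ε} = { 'num' }

Taking the union: FOLLOW(T) = { 'num' }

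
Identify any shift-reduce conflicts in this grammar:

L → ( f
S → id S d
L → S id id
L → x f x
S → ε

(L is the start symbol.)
Augment with L' → L and build the canonical LR(0) collection (I0 = CLOSURE({[L' → . L]}), then GOTO on every symbol after a dot until no new states appear). It has 13 states:
  I0: { [L → . ( f], [L → . S id id], [L → . x f x], [L' → . L], [S → . id S d], [S → .] }  — shift, reduce
  I1: { [L → ( . f] }  — shift
  I2: { [L' → L .] }  — accept
  I3: { [L → S . id id] }  — shift
  I4: { [S → . id S d], [S → .], [S → id . S d] }  — shift, reduce
  I5: { [L → x . f x] }  — shift
  I6: { [L → x f . x] }  — shift
  I7: { [L → x f x .] }  — reduce
  I8: { [S → id S . d] }  — shift
  I9: { [S → id S d .] }  — reduce
  I10: { [L → S id . id] }  — shift
  I11: { [L → S id id .] }  — reduce
  I12: { [L → ( f .] }  — reduce

I0 contains reduce item [S → .] and shift items [L → . ( f], [L → . x f x], [S → . id S d] — shift-reduce conflict.
I4 contains reduce item [S → .] and shift item [S → . id S d] — shift-reduce conflict.

Answer: Yes — I0: [S → .] vs [L → . ( f]; I4: [S → .] vs [S → . id S d]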